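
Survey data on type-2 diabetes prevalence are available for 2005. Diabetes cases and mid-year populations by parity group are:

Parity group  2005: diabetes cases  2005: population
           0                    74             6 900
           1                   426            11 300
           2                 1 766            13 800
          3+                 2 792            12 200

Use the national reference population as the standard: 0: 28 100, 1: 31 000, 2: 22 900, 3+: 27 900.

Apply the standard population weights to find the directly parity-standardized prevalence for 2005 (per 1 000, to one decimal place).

Parity-specific rates per 1 000 for 2005: 10.725, 37.699, 127.971, 228.852.
Standard total = 109 900; weights = 0.2557, 0.2821, 0.2084, 0.2539.
Standardized rate: 0.2557×10.725 + 0.2821×37.699 + 0.2084×127.971 + 0.2539×228.852 = 98.1397 per 1 000.

98.1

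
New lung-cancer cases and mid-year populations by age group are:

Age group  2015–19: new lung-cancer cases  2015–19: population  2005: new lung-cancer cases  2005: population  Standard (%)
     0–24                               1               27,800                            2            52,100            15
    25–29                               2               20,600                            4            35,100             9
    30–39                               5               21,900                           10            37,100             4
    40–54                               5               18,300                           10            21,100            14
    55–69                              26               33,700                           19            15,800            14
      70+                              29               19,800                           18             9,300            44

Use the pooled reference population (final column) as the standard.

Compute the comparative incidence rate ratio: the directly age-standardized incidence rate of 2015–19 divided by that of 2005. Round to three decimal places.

Age-specific rates per 100,000 for 2015–19: 3.60, 9.71, 22.83, 27.32, 77.15, 146.46.
For 2005: 3.84, 11.40, 26.95, 47.39, 120.25, 193.55.
Standard weights: 0.15, 0.09, 0.04, 0.14, 0.14, 0.44.
2015–19: 0.1500×3.60 + 0.0900×9.71 + 0.0400×22.83 + 0.1400×27.32 + 0.1400×77.15 + 0.4400×146.46 = 81.3974 per 100,000.
2005: 0.1500×3.84 + 0.0900×11.40 + 0.0400×26.95 + 0.1400×47.39 + 0.1400×120.25 + 0.4400×193.55 = 111.3114 per 100,000.
Ratio = 81.3974 ÷ 111.3114 = 0.73126.

0.731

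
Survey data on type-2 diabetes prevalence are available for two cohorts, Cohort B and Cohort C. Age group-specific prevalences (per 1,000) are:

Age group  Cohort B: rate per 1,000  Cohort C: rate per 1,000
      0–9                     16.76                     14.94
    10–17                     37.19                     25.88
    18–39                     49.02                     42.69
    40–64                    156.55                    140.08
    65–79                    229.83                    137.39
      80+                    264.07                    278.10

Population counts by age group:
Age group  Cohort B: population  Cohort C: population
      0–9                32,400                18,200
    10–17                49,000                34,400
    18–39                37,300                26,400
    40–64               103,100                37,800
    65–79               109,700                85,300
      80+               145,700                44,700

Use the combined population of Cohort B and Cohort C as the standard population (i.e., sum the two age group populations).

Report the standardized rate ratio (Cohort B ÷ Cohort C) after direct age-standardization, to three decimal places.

Combined standard total = 724,000; weights = 0.0699, 0.1152, 0.0880, 0.1946, 0.2693, 0.2630.
Cohort B: 0.0699×16.76 + 0.1152×37.19 + 0.0880×49.02 + 0.1946×156.55 + 0.2693×229.83 + 0.2630×264.07 = 171.5828 per 1,000.
Cohort C: 0.0699×14.94 + 0.1152×25.88 + 0.0880×42.69 + 0.1946×140.08 + 0.2693×137.39 + 0.2630×278.10 = 145.1827 per 1,000.
Ratio = 171.5828 ÷ 145.1827 = 1.18184.

1.182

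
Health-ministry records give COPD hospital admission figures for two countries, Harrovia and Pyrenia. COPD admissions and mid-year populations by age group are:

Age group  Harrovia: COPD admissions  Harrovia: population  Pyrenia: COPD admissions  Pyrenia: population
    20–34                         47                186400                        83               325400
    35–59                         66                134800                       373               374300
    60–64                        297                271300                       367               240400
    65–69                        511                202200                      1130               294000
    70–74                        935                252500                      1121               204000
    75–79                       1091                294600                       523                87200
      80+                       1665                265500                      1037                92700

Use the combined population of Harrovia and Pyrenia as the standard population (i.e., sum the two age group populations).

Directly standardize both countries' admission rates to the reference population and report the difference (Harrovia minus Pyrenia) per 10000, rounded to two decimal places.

Age-specific rates per 10000 for Harrovia: 2.52, 4.90, 10.95, 25.27, 37.03, 37.03, 62.71.
For Pyrenia: 2.55, 9.97, 15.27, 38.44, 54.95, 59.98, 111.87.
Combined standard total = 3225300; weights = 0.1587, 0.1578, 0.1587, 0.1538, 0.1415, 0.1184, 0.1111.
Harrovia: 0.1587×2.52 + 0.1578×4.90 + 0.1587×10.95 + 0.1538×25.27 + 0.1415×37.03 + 0.1184×37.03 + 0.1111×62.71 = 23.3875 per 10000.
Pyrenia: 0.1587×2.55 + 0.1578×9.97 + 0.1587×15.27 + 0.1538×38.44 + 0.1415×54.95 + 0.1184×59.98 + 0.1111×111.87 = 37.6142 per 10000.
Difference = 23.3875 − 37.6142 = -14.2267.

-14.23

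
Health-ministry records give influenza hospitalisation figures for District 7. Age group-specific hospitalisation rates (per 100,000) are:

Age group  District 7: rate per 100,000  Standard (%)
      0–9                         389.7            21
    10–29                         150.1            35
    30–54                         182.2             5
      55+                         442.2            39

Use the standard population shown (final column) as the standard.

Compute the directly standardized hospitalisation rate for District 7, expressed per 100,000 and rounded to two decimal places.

315.94

Standard weights: 0.21, 0.35, 0.05, 0.39.
Standardized rate: 0.2100×389.7 + 0.3500×150.1 + 0.0500×182.2 + 0.3900×442.2 = 315.9400 per 100,000.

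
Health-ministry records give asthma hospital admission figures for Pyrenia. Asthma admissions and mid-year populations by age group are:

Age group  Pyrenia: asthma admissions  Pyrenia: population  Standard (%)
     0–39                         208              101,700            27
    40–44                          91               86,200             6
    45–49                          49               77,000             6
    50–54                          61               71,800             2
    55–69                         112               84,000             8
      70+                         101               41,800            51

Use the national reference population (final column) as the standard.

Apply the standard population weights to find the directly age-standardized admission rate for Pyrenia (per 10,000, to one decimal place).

20.1

Age-specific rates per 10,000 for Pyrenia: 20.45, 10.56, 6.36, 8.50, 13.33, 24.16.
Standard weights: 0.27, 0.06, 0.06, 0.02, 0.08, 0.51.
Standardized rate: 0.2700×20.45 + 0.0600×10.56 + 0.0600×6.36 + 0.0200×8.50 + 0.0800×13.33 + 0.5100×24.16 = 20.0969 per 10,000.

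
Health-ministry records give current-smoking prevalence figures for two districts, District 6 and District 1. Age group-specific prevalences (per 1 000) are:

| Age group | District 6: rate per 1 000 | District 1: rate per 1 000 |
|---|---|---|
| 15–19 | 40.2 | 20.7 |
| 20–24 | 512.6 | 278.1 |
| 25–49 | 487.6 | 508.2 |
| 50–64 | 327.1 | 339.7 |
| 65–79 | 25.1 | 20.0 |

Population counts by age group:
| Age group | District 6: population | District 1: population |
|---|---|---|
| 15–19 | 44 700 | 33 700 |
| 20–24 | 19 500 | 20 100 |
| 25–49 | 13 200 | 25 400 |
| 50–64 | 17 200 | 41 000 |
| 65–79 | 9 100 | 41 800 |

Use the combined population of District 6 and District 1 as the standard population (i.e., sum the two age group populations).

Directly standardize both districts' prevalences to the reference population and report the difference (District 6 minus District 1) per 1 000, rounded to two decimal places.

35.93

Combined standard total = 265 700; weights = 0.2951, 0.1490, 0.1453, 0.2190, 0.1916.
District 6: 0.2951×40.2 + 0.1490×512.6 + 0.1453×487.6 + 0.2190×327.1 + 0.1916×25.1 = 235.5544 per 1 000.
District 1: 0.2951×20.7 + 0.1490×278.1 + 0.1453×508.2 + 0.2190×339.7 + 0.1916×20.0 = 199.6263 per 1 000.
Difference = 235.5544 − 199.6263 = 35.9282.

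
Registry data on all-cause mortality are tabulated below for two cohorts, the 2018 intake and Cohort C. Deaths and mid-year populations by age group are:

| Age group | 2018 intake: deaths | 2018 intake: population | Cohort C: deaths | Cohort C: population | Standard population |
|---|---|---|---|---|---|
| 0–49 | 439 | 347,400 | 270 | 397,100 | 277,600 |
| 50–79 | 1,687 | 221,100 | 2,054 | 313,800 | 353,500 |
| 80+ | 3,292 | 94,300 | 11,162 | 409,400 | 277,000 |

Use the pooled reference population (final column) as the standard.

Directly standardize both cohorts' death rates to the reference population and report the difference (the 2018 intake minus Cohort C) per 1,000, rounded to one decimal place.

2.9

Age-specific rates per 1,000 for the 2018 intake: 1.264, 7.630, 34.910.
For Cohort C: 0.680, 6.546, 27.264.
Standard total = 908,100; weights = 0.3057, 0.3893, 0.3050.
The 2018 intake: 0.3057×1.264 + 0.3893×7.630 + 0.3050×34.910 = 14.0051 per 1,000.
Cohort C: 0.3057×0.680 + 0.3893×6.546 + 0.3050×27.264 = 11.0724 per 1,000.
Difference = 14.0051 − 11.0724 = 2.9327.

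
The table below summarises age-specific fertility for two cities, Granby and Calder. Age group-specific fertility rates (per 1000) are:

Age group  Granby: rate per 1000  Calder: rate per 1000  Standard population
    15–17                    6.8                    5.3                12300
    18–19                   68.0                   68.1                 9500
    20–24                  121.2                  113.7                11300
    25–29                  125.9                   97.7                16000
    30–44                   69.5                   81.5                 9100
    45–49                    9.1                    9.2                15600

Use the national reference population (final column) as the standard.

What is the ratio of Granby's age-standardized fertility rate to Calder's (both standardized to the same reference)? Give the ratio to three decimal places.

Standard total = 73800; weights = 0.1667, 0.1287, 0.1531, 0.2168, 0.1233, 0.2114.
Granby: 0.1667×6.8 + 0.1287×68.0 + 0.1531×121.2 + 0.2168×125.9 + 0.1233×69.5 + 0.2114×9.1 = 66.2332 per 1000.
Calder: 0.1667×5.3 + 0.1287×68.1 + 0.1531×113.7 + 0.2168×97.7 + 0.1233×81.5 + 0.2114×9.2 = 60.2347 per 1000.
Ratio = 66.2332 ÷ 60.2347 = 1.09959.

1.100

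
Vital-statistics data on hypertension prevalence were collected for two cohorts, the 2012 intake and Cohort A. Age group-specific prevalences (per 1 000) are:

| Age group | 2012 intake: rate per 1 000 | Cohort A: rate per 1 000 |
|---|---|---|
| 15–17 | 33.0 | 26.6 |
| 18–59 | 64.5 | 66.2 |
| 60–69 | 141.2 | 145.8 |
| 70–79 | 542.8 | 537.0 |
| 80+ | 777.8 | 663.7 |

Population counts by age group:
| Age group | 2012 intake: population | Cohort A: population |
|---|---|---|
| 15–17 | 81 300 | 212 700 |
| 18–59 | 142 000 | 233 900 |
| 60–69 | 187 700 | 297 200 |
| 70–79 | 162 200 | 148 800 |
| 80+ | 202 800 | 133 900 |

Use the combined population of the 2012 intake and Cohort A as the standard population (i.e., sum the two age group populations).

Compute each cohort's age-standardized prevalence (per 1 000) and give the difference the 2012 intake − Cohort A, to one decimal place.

21.8

Combined standard total = 1 802 500; weights = 0.1631, 0.2085, 0.2690, 0.1725, 0.1868.
The 2012 intake: 0.1631×33.0 + 0.2085×64.5 + 0.2690×141.2 + 0.1725×542.8 + 0.1868×777.8 = 295.7623 per 1 000.
Cohort A: 0.1631×26.6 + 0.2085×66.2 + 0.2690×145.8 + 0.1725×537.0 + 0.1868×663.7 = 273.9962 per 1 000.
Difference = 295.7623 − 273.9962 = 21.7660.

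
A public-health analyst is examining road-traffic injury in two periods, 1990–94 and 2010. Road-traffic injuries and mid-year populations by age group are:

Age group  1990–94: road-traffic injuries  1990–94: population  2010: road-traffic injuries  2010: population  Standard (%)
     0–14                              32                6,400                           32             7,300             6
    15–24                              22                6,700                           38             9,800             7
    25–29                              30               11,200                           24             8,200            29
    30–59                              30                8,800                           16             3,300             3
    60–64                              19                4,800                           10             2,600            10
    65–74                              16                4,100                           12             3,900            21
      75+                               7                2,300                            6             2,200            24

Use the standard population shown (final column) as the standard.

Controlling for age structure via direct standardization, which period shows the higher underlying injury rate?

Age-specific rates per 100,000 for 1990–94: 500.00, 328.36, 267.86, 340.91, 395.83, 390.24, 304.35.
For 2010: 438.36, 387.76, 292.68, 484.85, 384.62, 307.69, 272.73.
Standard weights: 0.06, 0.07, 0.29, 0.03, 0.10, 0.21, 0.24.
1990–94: 0.0600×500.00 + 0.0700×328.36 + 0.2900×267.86 + 0.0300×340.91 + 0.1000×395.83 + 0.2100×390.24 + 0.2400×304.35 = 335.4689 per 100,000.
2010: 0.0600×438.36 + 0.0700×387.76 + 0.2900×292.68 + 0.0300×484.85 + 0.1000×384.62 + 0.2100×307.69 + 0.2400×272.73 = 321.3992 per 100,000.
The crude rates (352.14 vs 369.97) would put 2010 higher, but that reflects its age composition; once standardized to a common age structure, 1990–94 has the higher underlying rate.

1990–94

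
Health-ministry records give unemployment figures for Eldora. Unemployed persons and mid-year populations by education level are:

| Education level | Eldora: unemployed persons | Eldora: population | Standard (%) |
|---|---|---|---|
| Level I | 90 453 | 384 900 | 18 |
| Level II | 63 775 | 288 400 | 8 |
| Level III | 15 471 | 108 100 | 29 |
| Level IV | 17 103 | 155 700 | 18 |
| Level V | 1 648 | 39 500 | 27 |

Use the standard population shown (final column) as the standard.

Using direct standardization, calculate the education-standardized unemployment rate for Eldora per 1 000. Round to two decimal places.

Education-specific rates per 1 000 for Eldora: 235.004, 221.134, 143.117, 109.846, 41.722.
Standard weights: 0.18, 0.08, 0.29, 0.18, 0.27.
Standardized rate: 0.1800×235.004 + 0.0800×221.134 + 0.2900×143.117 + 0.1800×109.846 + 0.2700×41.722 = 132.5325 per 1 000.

132.53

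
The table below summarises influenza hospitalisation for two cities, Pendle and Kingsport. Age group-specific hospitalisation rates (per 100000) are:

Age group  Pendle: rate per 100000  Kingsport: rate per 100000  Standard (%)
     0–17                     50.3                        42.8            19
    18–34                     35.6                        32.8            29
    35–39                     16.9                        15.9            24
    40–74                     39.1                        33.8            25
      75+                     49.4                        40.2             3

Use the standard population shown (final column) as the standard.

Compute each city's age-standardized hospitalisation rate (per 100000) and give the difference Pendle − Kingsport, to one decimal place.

Standard weights: 0.19, 0.29, 0.24, 0.25, 0.03.
Pendle: 0.1900×50.3 + 0.2900×35.6 + 0.2400×16.9 + 0.2500×39.1 + 0.0300×49.4 = 35.1940 per 100000.
Kingsport: 0.1900×42.8 + 0.2900×32.8 + 0.2400×15.9 + 0.2500×33.8 + 0.0300×40.2 = 31.1160 per 100000.
Difference = 35.1940 − 31.1160 = 4.0780.

4.1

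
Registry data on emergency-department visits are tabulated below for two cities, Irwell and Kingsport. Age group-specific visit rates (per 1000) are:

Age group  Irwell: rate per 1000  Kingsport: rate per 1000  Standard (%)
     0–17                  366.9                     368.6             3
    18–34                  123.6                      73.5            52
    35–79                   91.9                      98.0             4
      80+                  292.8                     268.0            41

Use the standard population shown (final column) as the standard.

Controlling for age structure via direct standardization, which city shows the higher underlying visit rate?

Irwell

Standard weights: 0.03, 0.52, 0.04, 0.41.
Irwell: 0.0300×366.9 + 0.5200×123.6 + 0.0400×91.9 + 0.4100×292.8 = 199.0030 per 1000.
Kingsport: 0.0300×368.6 + 0.5200×73.5 + 0.0400×98.0 + 0.4100×268.0 = 163.0780 per 1000.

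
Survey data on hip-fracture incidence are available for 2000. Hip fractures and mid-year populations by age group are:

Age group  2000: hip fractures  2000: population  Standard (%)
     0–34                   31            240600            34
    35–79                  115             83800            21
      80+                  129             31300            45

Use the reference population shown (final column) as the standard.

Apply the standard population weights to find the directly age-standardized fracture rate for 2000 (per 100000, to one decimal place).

Age-specific rates per 100000 for 2000: 12.88, 137.23, 412.14.
Standard weights: 0.34, 0.21, 0.45.
Standardized rate: 0.3400×12.88 + 0.2100×137.23 + 0.4500×412.14 = 218.6626 per 100000.

218.7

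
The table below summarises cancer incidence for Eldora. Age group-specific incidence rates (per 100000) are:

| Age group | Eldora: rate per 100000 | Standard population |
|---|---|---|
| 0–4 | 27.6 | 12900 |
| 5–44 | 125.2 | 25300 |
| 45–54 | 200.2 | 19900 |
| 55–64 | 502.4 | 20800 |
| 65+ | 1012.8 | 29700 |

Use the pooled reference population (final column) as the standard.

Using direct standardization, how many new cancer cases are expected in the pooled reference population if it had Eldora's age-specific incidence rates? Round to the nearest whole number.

480

Expected new cancer cases = Σ (standard pop × age-specific rate ÷ 100000)
= 12900×27.6/100000 + 25300×125.2/100000 + 19900×200.2/100000 + 20800×502.4/100000 + 29700×1012.8/100000
= 3.56 + 31.68 + 39.84 + 104.50 + 300.80 = 480.38.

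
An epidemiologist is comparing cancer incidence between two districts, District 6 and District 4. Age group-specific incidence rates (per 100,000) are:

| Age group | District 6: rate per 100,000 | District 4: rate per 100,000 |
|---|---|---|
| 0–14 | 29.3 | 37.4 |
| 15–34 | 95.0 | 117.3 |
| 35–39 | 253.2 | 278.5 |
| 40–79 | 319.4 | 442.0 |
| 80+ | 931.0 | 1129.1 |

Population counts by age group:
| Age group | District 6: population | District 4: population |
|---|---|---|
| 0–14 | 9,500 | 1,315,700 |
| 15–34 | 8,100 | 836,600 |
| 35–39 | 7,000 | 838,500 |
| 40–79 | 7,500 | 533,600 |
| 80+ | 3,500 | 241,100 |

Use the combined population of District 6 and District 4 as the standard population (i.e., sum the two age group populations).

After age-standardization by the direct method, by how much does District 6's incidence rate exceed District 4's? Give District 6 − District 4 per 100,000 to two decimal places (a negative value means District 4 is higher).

-43.61

Combined standard total = 3,801,100; weights = 0.3486, 0.2222, 0.2224, 0.1424, 0.0643.
District 6: 0.3486×29.3 + 0.2222×95.0 + 0.2224×253.2 + 0.1424×319.4 + 0.0643×931.0 = 193.0245 per 100,000.
District 4: 0.3486×37.4 + 0.2222×117.3 + 0.2224×278.5 + 0.1424×442.0 + 0.0643×1129.1 = 236.6319 per 100,000.
Difference = 193.0245 − 236.6319 = -43.6074.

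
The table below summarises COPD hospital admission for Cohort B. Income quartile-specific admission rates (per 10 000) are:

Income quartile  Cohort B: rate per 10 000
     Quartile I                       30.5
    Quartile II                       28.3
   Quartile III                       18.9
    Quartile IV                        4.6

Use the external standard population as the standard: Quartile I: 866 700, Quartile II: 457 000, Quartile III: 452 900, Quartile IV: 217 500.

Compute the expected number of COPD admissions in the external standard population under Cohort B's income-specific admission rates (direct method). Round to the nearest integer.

Expected COPD admissions = Σ (standard pop × income-specific rate ÷ 10 000)
= 866 700×30.5/10 000 + 457 000×28.3/10 000 + 452 900×18.9/10 000 + 217 500×4.6/10 000
= 2643.43 + 1293.31 + 855.98 + 100.05 = 4892.78.

4893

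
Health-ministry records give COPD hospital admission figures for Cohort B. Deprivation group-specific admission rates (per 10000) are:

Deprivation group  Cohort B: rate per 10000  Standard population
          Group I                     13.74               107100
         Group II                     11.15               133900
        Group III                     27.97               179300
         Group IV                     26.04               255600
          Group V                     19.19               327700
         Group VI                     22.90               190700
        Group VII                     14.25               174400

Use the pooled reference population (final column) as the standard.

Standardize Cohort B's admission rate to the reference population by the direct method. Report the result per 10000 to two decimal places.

20.29

Standard total = 1368700; weights = 0.0782, 0.0978, 0.1310, 0.1867, 0.2394, 0.1393, 0.1274.
Standardized rate: 0.0782×13.74 + 0.0978×11.15 + 0.1310×27.97 + 0.1867×26.04 + 0.2394×19.19 + 0.1393×22.90 + 0.1274×14.25 = 20.2938 per 10000.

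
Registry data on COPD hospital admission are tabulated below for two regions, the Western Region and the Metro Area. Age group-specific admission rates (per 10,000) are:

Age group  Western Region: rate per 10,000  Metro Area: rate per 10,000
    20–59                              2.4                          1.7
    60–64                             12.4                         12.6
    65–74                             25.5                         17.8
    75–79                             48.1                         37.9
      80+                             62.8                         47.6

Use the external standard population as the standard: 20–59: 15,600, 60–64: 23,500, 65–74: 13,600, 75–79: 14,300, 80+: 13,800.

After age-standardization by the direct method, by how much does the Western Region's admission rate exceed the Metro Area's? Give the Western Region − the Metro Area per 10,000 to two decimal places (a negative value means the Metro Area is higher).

Standard total = 80,800; weights = 0.1931, 0.2908, 0.1683, 0.1770, 0.1708.
The Western Region: 0.1931×2.4 + 0.2908×12.4 + 0.1683×25.5 + 0.1770×48.1 + 0.1708×62.8 = 27.6004 per 10,000.
The Metro Area: 0.1931×1.7 + 0.2908×12.6 + 0.1683×17.8 + 0.1770×37.9 + 0.1708×47.6 = 21.8261 per 10,000.
Difference = 27.6004 − 21.8261 = 5.7743.

5.77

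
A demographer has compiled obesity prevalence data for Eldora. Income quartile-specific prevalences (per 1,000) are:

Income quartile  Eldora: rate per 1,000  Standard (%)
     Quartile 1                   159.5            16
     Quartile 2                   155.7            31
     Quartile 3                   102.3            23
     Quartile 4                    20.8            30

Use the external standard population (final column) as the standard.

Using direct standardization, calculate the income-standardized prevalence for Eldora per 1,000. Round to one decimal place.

Standard weights: 0.16, 0.31, 0.23, 0.30.
Standardized rate: 0.1600×159.5 + 0.3100×155.7 + 0.2300×102.3 + 0.3000×20.8 = 103.5560 per 1,000.

103.6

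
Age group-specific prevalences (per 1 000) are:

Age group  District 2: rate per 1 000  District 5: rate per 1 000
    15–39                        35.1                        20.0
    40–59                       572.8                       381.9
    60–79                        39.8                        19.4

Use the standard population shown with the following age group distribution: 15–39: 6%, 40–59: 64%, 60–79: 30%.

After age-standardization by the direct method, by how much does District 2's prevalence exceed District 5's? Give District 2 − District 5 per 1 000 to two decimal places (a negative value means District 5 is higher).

Standard weights: 0.06, 0.64, 0.30.
District 2: 0.0600×35.1 + 0.6400×572.8 + 0.3000×39.8 = 380.6380 per 1 000.
District 5: 0.0600×20.0 + 0.6400×381.9 + 0.3000×19.4 = 251.4360 per 1 000.
Difference = 380.6380 − 251.4360 = 129.2020.

129.20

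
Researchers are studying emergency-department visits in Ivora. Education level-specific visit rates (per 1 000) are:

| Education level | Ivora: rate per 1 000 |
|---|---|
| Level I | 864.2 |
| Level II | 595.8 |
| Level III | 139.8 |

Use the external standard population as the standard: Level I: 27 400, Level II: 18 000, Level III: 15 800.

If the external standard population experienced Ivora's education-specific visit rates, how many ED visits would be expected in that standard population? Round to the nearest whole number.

Expected ED visits = Σ (standard pop × education-specific rate ÷ 1 000)
= 27 400×864.2/1 000 + 18 000×595.8/1 000 + 15 800×139.8/1 000
= 23679.08 + 10724.40 + 2208.84 = 36612.32.

36612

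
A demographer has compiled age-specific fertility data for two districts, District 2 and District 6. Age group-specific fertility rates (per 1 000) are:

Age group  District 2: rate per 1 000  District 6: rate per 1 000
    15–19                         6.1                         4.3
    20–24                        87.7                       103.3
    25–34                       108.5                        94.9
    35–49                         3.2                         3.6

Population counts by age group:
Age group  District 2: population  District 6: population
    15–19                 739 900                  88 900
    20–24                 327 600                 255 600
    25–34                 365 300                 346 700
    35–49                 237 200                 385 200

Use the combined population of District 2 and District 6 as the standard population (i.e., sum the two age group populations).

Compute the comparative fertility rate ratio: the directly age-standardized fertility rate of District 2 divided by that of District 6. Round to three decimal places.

1.014

Combined standard total = 2 746 400; weights = 0.3018, 0.2124, 0.2592, 0.2266.
District 2: 0.3018×6.1 + 0.2124×87.7 + 0.2592×108.5 + 0.2266×3.2 = 49.3177 per 1 000.
District 6: 0.3018×4.3 + 0.2124×103.3 + 0.2592×94.9 + 0.2266×3.6 = 48.6520 per 1 000.
Ratio = 49.3177 ÷ 48.6520 = 1.01368.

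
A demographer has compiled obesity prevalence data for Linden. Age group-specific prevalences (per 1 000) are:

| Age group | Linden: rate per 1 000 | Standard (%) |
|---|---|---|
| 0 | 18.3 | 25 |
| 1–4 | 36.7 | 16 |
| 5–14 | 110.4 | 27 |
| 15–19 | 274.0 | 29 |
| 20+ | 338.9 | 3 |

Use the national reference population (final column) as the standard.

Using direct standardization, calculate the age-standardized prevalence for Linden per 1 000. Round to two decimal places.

129.88

Standard weights: 0.25, 0.16, 0.27, 0.29, 0.03.
Standardized rate: 0.2500×18.3 + 0.1600×36.7 + 0.2700×110.4 + 0.2900×274.0 + 0.0300×338.9 = 129.8820 per 1 000.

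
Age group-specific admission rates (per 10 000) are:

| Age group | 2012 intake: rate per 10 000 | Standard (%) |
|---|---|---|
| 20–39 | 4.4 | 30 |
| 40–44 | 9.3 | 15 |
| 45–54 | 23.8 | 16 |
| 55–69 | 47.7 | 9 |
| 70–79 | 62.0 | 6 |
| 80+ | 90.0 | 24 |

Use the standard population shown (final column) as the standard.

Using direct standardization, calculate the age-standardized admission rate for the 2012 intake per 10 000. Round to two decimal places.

Standard weights: 0.30, 0.15, 0.16, 0.09, 0.06, 0.24.
Standardized rate: 0.3000×4.4 + 0.1500×9.3 + 0.1600×23.8 + 0.0900×47.7 + 0.0600×62.0 + 0.2400×90.0 = 36.1360 per 10 000.

36.14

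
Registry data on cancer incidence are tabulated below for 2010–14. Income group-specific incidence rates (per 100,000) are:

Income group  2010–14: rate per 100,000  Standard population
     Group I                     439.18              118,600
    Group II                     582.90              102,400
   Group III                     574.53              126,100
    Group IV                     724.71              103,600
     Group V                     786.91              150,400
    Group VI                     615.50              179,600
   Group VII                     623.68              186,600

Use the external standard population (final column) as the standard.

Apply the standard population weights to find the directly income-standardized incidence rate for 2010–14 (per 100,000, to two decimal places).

Standard total = 967,300; weights = 0.1226, 0.1059, 0.1304, 0.1071, 0.1555, 0.1857, 0.1929.
Standardized rate: 0.1226×439.18 + 0.1059×582.90 + 0.1304×574.53 + 0.1071×724.71 + 0.1555×786.91 + 0.1857×615.50 + 0.1929×623.68 = 625.0157 per 100,000.

625.02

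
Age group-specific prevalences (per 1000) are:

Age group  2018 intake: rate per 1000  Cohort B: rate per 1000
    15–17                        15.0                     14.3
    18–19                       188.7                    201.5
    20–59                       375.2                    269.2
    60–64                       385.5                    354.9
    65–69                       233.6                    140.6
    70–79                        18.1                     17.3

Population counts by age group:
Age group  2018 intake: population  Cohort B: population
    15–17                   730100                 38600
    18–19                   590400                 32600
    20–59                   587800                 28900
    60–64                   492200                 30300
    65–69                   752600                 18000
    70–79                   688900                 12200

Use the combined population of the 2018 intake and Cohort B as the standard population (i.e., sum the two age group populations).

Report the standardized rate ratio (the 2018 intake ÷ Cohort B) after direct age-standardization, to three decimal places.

1.240

Combined standard total = 4002600; weights = 0.1921, 0.1556, 0.1541, 0.1305, 0.1925, 0.1752.
The 2018 intake: 0.1921×15.0 + 0.1556×188.7 + 0.1541×375.2 + 0.1305×385.5 + 0.1925×233.6 + 0.1752×18.1 = 188.5280 per 1000.
Cohort B: 0.1921×14.3 + 0.1556×201.5 + 0.1541×269.2 + 0.1305×354.9 + 0.1925×140.6 + 0.1752×17.3 = 152.0145 per 1000.
Ratio = 188.5280 ÷ 152.0145 = 1.24020.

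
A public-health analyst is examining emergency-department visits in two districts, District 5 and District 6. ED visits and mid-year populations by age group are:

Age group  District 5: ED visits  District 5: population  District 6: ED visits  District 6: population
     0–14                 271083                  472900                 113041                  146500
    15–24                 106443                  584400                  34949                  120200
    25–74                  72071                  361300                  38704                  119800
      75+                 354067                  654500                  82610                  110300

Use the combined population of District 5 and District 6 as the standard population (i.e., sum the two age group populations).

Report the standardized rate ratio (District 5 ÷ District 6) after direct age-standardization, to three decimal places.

0.704

Age-specific rates per 1000 for District 5: 573.235, 182.141, 199.477, 540.973.
For District 6: 771.611, 290.757, 323.072, 748.957.
Combined standard total = 2569900; weights = 0.2410, 0.2742, 0.1872, 0.2976.
District 5: 0.2410×573.235 + 0.2742×182.141 + 0.1872×199.477 + 0.2976×540.973 = 386.4364 per 1000.
District 6: 0.2410×771.611 + 0.2742×290.757 + 0.1872×323.072 + 0.2976×748.957 = 549.0625 per 1000.
Ratio = 386.4364 ÷ 549.0625 = 0.70381.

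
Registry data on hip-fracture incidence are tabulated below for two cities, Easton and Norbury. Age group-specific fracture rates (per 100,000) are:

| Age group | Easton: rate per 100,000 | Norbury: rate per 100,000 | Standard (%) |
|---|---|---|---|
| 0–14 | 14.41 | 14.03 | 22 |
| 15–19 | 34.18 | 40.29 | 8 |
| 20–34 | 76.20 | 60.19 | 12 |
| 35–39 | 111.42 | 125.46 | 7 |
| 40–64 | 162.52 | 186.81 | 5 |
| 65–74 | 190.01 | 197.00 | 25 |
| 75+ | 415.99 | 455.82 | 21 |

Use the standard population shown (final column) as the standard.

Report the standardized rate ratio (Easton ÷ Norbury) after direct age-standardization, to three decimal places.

Standard weights: 0.22, 0.08, 0.12, 0.07, 0.05, 0.25, 0.21.
Easton: 0.2200×14.41 + 0.0800×34.18 + 0.1200×76.20 + 0.0700×111.42 + 0.0500×162.52 + 0.2500×190.01 + 0.2100×415.99 = 165.8344 per 100,000.
Norbury: 0.2200×14.03 + 0.0800×40.29 + 0.1200×60.19 + 0.0700×125.46 + 0.0500×186.81 + 0.2500×197.00 + 0.2100×455.82 = 176.6275 per 100,000.
Ratio = 165.8344 ÷ 176.6275 = 0.93889.

0.939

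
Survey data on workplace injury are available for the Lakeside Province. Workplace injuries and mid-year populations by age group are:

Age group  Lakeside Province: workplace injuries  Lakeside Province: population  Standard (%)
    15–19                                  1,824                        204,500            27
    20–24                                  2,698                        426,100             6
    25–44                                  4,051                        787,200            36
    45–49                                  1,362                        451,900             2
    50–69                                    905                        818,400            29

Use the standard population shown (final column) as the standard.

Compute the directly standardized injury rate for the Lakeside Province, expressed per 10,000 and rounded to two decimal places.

50.22

Age-specific rates per 10,000 for the Lakeside Province: 89.19, 63.32, 51.46, 30.14, 11.06.
Standard weights: 0.27, 0.06, 0.36, 0.02, 0.29.
Standardized rate: 0.2700×89.19 + 0.0600×63.32 + 0.3600×51.46 + 0.0200×30.14 + 0.2900×11.06 = 50.2168 per 10,000.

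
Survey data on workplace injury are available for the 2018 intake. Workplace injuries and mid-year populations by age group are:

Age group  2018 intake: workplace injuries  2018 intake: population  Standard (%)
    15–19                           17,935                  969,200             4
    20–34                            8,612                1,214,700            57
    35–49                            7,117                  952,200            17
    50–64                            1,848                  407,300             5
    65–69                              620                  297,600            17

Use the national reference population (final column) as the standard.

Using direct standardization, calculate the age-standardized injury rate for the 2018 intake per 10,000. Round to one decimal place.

Age-specific rates per 10,000 for the 2018 intake: 185.05, 70.90, 74.74, 45.37, 20.83.
Standard weights: 0.04, 0.57, 0.17, 0.05, 0.17.
Standardized rate: 0.0400×185.05 + 0.5700×70.90 + 0.1700×74.74 + 0.0500×45.37 + 0.1700×20.83 = 66.3305 per 10,000.

66.3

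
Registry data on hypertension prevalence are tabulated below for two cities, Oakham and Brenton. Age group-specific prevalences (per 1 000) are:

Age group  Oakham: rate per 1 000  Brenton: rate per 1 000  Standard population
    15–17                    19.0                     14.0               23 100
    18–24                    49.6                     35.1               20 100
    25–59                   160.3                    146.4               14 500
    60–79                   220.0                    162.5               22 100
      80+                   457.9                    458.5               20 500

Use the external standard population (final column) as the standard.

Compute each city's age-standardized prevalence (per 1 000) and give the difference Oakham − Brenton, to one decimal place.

Standard total = 100 300; weights = 0.2303, 0.2004, 0.1446, 0.2203, 0.2044.
Oakham: 0.2303×19.0 + 0.2004×49.6 + 0.1446×160.3 + 0.2203×220.0 + 0.2044×457.9 = 179.5529 per 1 000.
Brenton: 0.2303×14.0 + 0.2004×35.1 + 0.1446×146.4 + 0.2203×162.5 + 0.2044×458.5 = 160.9393 per 1 000.
Difference = 179.5529 − 160.9393 = 18.6137.

18.6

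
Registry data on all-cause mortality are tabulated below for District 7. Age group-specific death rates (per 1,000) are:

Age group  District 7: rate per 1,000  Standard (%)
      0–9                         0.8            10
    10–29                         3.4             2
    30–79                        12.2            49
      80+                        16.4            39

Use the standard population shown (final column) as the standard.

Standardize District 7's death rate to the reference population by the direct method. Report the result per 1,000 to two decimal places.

Standard weights: 0.10, 0.02, 0.49, 0.39.
Standardized rate: 0.1000×0.8 + 0.0200×3.4 + 0.4900×12.2 + 0.3900×16.4 = 12.5220 per 1,000.

12.52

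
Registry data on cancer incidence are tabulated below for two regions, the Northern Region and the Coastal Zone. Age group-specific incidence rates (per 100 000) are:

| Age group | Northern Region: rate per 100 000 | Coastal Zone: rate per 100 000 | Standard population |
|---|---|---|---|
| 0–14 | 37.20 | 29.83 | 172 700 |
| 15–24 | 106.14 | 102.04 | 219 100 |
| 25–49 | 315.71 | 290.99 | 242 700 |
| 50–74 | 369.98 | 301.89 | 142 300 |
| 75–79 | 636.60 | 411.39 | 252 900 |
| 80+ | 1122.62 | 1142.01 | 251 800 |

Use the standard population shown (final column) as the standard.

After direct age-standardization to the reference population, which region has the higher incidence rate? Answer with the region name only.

Northern Region

Standard total = 1 281 500; weights = 0.1348, 0.1710, 0.1894, 0.1110, 0.1973, 0.1965.
The Northern Region: 0.1348×37.20 + 0.1710×106.14 + 0.1894×315.71 + 0.1110×369.98 + 0.1973×636.60 + 0.1965×1122.62 = 470.2478 per 100 000.
The Coastal Zone: 0.1348×29.83 + 0.1710×102.04 + 0.1894×290.99 + 0.1110×301.89 + 0.1973×411.39 + 0.1965×1142.01 = 415.6765 per 100 000.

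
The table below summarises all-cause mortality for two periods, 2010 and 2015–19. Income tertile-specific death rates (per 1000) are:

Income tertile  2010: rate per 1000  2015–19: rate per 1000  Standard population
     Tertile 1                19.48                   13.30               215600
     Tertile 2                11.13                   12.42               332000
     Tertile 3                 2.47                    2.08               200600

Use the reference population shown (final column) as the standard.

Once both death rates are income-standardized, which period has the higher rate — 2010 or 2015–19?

2010

Standard total = 748200; weights = 0.2882, 0.4437, 0.2681.
2010: 0.2882×19.48 + 0.4437×11.13 + 0.2681×2.47 = 11.2143 per 1000.
2015–19: 0.2882×13.30 + 0.4437×12.42 + 0.2681×2.08 = 9.9013 per 1000.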